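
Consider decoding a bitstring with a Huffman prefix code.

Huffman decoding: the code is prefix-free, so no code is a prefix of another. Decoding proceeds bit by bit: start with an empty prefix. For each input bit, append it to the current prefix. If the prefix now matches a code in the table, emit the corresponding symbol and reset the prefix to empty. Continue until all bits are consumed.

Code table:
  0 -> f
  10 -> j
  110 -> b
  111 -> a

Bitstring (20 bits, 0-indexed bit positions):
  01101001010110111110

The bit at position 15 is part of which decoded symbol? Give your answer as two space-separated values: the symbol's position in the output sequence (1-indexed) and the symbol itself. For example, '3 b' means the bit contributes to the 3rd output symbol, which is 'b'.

Answer: 8 a

Derivation:
Bit 0: prefix='0' -> emit 'f', reset
Bit 1: prefix='1' (no match yet)
Bit 2: prefix='11' (no match yet)
Bit 3: prefix='110' -> emit 'b', reset
Bit 4: prefix='1' (no match yet)
Bit 5: prefix='10' -> emit 'j', reset
Bit 6: prefix='0' -> emit 'f', reset
Bit 7: prefix='1' (no match yet)
Bit 8: prefix='10' -> emit 'j', reset
Bit 9: prefix='1' (no match yet)
Bit 10: prefix='10' -> emit 'j', reset
Bit 11: prefix='1' (no match yet)
Bit 12: prefix='11' (no match yet)
Bit 13: prefix='110' -> emit 'b', reset
Bit 14: prefix='1' (no match yet)
Bit 15: prefix='11' (no match yet)
Bit 16: prefix='111' -> emit 'a', reset
Bit 17: prefix='1' (no match yet)
Bit 18: prefix='11' (no match yet)
Bit 19: prefix='110' -> emit 'b', reset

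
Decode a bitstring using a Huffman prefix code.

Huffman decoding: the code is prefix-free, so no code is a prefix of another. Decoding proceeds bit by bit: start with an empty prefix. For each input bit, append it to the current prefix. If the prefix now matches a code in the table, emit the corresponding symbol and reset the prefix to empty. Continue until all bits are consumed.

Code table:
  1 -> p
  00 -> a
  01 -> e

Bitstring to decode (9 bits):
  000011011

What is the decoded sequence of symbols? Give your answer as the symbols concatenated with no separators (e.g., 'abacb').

Bit 0: prefix='0' (no match yet)
Bit 1: prefix='00' -> emit 'a', reset
Bit 2: prefix='0' (no match yet)
Bit 3: prefix='00' -> emit 'a', reset
Bit 4: prefix='1' -> emit 'p', reset
Bit 5: prefix='1' -> emit 'p', reset
Bit 6: prefix='0' (no match yet)
Bit 7: prefix='01' -> emit 'e', reset
Bit 8: prefix='1' -> emit 'p', reset

Answer: aappep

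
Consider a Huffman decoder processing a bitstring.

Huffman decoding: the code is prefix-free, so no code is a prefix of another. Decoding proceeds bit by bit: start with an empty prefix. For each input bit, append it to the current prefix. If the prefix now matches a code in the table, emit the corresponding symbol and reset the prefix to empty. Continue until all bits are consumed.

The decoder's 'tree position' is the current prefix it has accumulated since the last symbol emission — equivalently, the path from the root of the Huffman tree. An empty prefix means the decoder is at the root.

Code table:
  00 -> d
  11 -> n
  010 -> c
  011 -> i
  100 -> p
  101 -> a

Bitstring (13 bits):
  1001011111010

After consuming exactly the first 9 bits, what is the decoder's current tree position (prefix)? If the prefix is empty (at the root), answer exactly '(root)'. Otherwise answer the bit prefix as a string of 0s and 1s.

Answer: 1

Derivation:
Bit 0: prefix='1' (no match yet)
Bit 1: prefix='10' (no match yet)
Bit 2: prefix='100' -> emit 'p', reset
Bit 3: prefix='1' (no match yet)
Bit 4: prefix='10' (no match yet)
Bit 5: prefix='101' -> emit 'a', reset
Bit 6: prefix='1' (no match yet)
Bit 7: prefix='11' -> emit 'n', reset
Bit 8: prefix='1' (no match yet)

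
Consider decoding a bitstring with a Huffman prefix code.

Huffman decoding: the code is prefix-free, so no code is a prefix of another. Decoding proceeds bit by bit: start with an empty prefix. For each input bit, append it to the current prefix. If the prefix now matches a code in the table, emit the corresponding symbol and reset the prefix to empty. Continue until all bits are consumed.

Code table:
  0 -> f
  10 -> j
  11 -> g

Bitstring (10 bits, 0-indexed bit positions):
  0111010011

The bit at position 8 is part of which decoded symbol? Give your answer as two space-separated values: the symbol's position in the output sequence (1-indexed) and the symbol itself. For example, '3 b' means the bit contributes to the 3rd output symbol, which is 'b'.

Bit 0: prefix='0' -> emit 'f', reset
Bit 1: prefix='1' (no match yet)
Bit 2: prefix='11' -> emit 'g', reset
Bit 3: prefix='1' (no match yet)
Bit 4: prefix='10' -> emit 'j', reset
Bit 5: prefix='1' (no match yet)
Bit 6: prefix='10' -> emit 'j', reset
Bit 7: prefix='0' -> emit 'f', reset
Bit 8: prefix='1' (no match yet)
Bit 9: prefix='11' -> emit 'g', reset

Answer: 6 g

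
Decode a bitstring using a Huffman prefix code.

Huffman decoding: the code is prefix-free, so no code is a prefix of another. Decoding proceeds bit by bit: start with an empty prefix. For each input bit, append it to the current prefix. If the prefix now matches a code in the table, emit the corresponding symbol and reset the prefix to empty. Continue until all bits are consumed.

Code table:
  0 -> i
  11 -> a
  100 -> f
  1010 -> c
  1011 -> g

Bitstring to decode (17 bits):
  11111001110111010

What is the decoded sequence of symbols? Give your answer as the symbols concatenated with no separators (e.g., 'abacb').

Answer: aafagc

Derivation:
Bit 0: prefix='1' (no match yet)
Bit 1: prefix='11' -> emit 'a', reset
Bit 2: prefix='1' (no match yet)
Bit 3: prefix='11' -> emit 'a', reset
Bit 4: prefix='1' (no match yet)
Bit 5: prefix='10' (no match yet)
Bit 6: prefix='100' -> emit 'f', reset
Bit 7: prefix='1' (no match yet)
Bit 8: prefix='11' -> emit 'a', reset
Bit 9: prefix='1' (no match yet)
Bit 10: prefix='10' (no match yet)
Bit 11: prefix='101' (no match yet)
Bit 12: prefix='1011' -> emit 'g', reset
Bit 13: prefix='1' (no match yet)
Bit 14: prefix='10' (no match yet)
Bit 15: prefix='101' (no match yet)
Bit 16: prefix='1010' -> emit 'c', reset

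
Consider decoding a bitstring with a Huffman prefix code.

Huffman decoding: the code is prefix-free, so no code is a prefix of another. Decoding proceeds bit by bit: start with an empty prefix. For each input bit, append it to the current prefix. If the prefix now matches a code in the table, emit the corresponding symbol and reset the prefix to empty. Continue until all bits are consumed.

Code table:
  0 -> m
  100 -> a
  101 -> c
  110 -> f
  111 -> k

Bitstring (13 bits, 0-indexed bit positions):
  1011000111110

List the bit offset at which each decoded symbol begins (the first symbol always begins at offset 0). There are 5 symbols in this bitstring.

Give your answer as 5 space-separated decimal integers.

Bit 0: prefix='1' (no match yet)
Bit 1: prefix='10' (no match yet)
Bit 2: prefix='101' -> emit 'c', reset
Bit 3: prefix='1' (no match yet)
Bit 4: prefix='10' (no match yet)
Bit 5: prefix='100' -> emit 'a', reset
Bit 6: prefix='0' -> emit 'm', reset
Bit 7: prefix='1' (no match yet)
Bit 8: prefix='11' (no match yet)
Bit 9: prefix='111' -> emit 'k', reset
Bit 10: prefix='1' (no match yet)
Bit 11: prefix='11' (no match yet)
Bit 12: prefix='110' -> emit 'f', reset

Answer: 0 3 6 7 10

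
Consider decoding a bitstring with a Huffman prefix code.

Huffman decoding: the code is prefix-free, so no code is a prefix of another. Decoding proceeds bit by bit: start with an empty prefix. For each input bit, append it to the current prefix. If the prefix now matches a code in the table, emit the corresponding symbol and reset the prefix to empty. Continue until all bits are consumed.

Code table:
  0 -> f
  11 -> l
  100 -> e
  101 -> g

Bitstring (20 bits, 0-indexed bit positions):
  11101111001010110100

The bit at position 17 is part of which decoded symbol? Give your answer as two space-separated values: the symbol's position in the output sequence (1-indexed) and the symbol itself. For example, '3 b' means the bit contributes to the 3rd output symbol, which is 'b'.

Bit 0: prefix='1' (no match yet)
Bit 1: prefix='11' -> emit 'l', reset
Bit 2: prefix='1' (no match yet)
Bit 3: prefix='10' (no match yet)
Bit 4: prefix='101' -> emit 'g', reset
Bit 5: prefix='1' (no match yet)
Bit 6: prefix='11' -> emit 'l', reset
Bit 7: prefix='1' (no match yet)
Bit 8: prefix='10' (no match yet)
Bit 9: prefix='100' -> emit 'e', reset
Bit 10: prefix='1' (no match yet)
Bit 11: prefix='10' (no match yet)
Bit 12: prefix='101' -> emit 'g', reset
Bit 13: prefix='0' -> emit 'f', reset
Bit 14: prefix='1' (no match yet)
Bit 15: prefix='11' -> emit 'l', reset
Bit 16: prefix='0' -> emit 'f', reset
Bit 17: prefix='1' (no match yet)
Bit 18: prefix='10' (no match yet)
Bit 19: prefix='100' -> emit 'e', reset

Answer: 9 e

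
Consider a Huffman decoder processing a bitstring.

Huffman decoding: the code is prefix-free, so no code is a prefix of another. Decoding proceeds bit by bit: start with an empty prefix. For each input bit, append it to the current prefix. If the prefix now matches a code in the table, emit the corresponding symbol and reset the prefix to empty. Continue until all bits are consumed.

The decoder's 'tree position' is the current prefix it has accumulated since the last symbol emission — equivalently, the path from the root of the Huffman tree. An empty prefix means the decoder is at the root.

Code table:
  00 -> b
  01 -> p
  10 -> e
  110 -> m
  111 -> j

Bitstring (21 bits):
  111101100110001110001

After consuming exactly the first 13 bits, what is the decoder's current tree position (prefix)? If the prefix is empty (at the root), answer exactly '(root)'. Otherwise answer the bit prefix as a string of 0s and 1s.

Bit 0: prefix='1' (no match yet)
Bit 1: prefix='11' (no match yet)
Bit 2: prefix='111' -> emit 'j', reset
Bit 3: prefix='1' (no match yet)
Bit 4: prefix='10' -> emit 'e', reset
Bit 5: prefix='1' (no match yet)
Bit 6: prefix='11' (no match yet)
Bit 7: prefix='110' -> emit 'm', reset
Bit 8: prefix='0' (no match yet)
Bit 9: prefix='01' -> emit 'p', reset
Bit 10: prefix='1' (no match yet)
Bit 11: prefix='10' -> emit 'e', reset
Bit 12: prefix='0' (no match yet)

Answer: 0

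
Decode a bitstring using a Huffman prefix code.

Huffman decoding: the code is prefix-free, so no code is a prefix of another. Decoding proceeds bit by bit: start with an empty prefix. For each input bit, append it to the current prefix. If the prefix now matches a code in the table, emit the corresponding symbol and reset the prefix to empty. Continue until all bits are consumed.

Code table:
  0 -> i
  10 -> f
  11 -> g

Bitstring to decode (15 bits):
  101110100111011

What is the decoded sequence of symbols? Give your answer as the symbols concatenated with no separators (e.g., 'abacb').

Bit 0: prefix='1' (no match yet)
Bit 1: prefix='10' -> emit 'f', reset
Bit 2: prefix='1' (no match yet)
Bit 3: prefix='11' -> emit 'g', reset
Bit 4: prefix='1' (no match yet)
Bit 5: prefix='10' -> emit 'f', reset
Bit 6: prefix='1' (no match yet)
Bit 7: prefix='10' -> emit 'f', reset
Bit 8: prefix='0' -> emit 'i', reset
Bit 9: prefix='1' (no match yet)
Bit 10: prefix='11' -> emit 'g', reset
Bit 11: prefix='1' (no match yet)
Bit 12: prefix='10' -> emit 'f', reset
Bit 13: prefix='1' (no match yet)
Bit 14: prefix='11' -> emit 'g', reset

Answer: fgffigfg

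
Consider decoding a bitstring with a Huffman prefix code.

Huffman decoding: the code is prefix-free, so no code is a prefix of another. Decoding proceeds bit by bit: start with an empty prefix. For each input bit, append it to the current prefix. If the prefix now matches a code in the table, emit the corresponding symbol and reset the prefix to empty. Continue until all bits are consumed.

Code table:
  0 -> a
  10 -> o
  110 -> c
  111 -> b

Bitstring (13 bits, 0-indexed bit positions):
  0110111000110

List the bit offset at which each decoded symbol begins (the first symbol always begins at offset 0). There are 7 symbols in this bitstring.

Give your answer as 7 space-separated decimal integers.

Bit 0: prefix='0' -> emit 'a', reset
Bit 1: prefix='1' (no match yet)
Bit 2: prefix='11' (no match yet)
Bit 3: prefix='110' -> emit 'c', reset
Bit 4: prefix='1' (no match yet)
Bit 5: prefix='11' (no match yet)
Bit 6: prefix='111' -> emit 'b', reset
Bit 7: prefix='0' -> emit 'a', reset
Bit 8: prefix='0' -> emit 'a', reset
Bit 9: prefix='0' -> emit 'a', reset
Bit 10: prefix='1' (no match yet)
Bit 11: prefix='11' (no match yet)
Bit 12: prefix='110' -> emit 'c', reset

Answer: 0 1 4 7 8 9 10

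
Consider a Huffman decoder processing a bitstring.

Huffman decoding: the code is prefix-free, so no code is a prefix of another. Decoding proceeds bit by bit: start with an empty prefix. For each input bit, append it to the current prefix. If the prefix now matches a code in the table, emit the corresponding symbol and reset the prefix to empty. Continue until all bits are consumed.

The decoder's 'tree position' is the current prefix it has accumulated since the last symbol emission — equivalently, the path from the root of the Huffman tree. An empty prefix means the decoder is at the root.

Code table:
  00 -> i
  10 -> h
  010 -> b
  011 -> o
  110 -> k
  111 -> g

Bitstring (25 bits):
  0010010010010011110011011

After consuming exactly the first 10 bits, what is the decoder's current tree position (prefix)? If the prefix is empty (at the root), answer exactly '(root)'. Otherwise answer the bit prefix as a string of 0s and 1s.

Bit 0: prefix='0' (no match yet)
Bit 1: prefix='00' -> emit 'i', reset
Bit 2: prefix='1' (no match yet)
Bit 3: prefix='10' -> emit 'h', reset
Bit 4: prefix='0' (no match yet)
Bit 5: prefix='01' (no match yet)
Bit 6: prefix='010' -> emit 'b', reset
Bit 7: prefix='0' (no match yet)
Bit 8: prefix='01' (no match yet)
Bit 9: prefix='010' -> emit 'b', reset

Answer: (root)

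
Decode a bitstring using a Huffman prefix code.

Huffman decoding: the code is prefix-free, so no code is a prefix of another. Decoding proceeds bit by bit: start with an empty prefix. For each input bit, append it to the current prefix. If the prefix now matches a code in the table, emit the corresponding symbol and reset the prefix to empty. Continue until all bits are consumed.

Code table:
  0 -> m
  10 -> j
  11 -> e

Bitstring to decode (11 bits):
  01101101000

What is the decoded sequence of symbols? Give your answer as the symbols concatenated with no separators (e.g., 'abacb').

Answer: mememjmm

Derivation:
Bit 0: prefix='0' -> emit 'm', reset
Bit 1: prefix='1' (no match yet)
Bit 2: prefix='11' -> emit 'e', reset
Bit 3: prefix='0' -> emit 'm', reset
Bit 4: prefix='1' (no match yet)
Bit 5: prefix='11' -> emit 'e', reset
Bit 6: prefix='0' -> emit 'm', reset
Bit 7: prefix='1' (no match yet)
Bit 8: prefix='10' -> emit 'j', reset
Bit 9: prefix='0' -> emit 'm', reset
Bit 10: prefix='0' -> emit 'm', reset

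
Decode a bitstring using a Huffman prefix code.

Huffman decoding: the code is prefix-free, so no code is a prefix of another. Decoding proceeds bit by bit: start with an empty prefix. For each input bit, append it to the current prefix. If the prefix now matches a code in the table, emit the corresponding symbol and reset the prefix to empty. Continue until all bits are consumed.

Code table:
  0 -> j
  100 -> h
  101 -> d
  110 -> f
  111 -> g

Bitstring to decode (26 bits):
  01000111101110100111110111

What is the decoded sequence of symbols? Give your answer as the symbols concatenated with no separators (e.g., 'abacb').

Bit 0: prefix='0' -> emit 'j', reset
Bit 1: prefix='1' (no match yet)
Bit 2: prefix='10' (no match yet)
Bit 3: prefix='100' -> emit 'h', reset
Bit 4: prefix='0' -> emit 'j', reset
Bit 5: prefix='1' (no match yet)
Bit 6: prefix='11' (no match yet)
Bit 7: prefix='111' -> emit 'g', reset
Bit 8: prefix='1' (no match yet)
Bit 9: prefix='10' (no match yet)
Bit 10: prefix='101' -> emit 'd', reset
Bit 11: prefix='1' (no match yet)
Bit 12: prefix='11' (no match yet)
Bit 13: prefix='110' -> emit 'f', reset
Bit 14: prefix='1' (no match yet)
Bit 15: prefix='10' (no match yet)
Bit 16: prefix='100' -> emit 'h', reset
Bit 17: prefix='1' (no match yet)
Bit 18: prefix='11' (no match yet)
Bit 19: prefix='111' -> emit 'g', reset
Bit 20: prefix='1' (no match yet)
Bit 21: prefix='11' (no match yet)
Bit 22: prefix='110' -> emit 'f', reset
Bit 23: prefix='1' (no match yet)
Bit 24: prefix='11' (no match yet)
Bit 25: prefix='111' -> emit 'g', reset

Answer: jhjgdfhgfg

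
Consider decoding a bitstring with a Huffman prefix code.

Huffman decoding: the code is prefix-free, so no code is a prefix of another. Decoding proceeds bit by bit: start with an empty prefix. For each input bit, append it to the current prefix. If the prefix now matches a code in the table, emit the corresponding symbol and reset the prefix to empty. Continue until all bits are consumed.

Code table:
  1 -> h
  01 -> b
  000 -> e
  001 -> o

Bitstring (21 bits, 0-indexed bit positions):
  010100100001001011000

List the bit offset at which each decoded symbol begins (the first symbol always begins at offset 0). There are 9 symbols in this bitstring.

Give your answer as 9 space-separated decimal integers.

Answer: 0 2 4 7 10 12 15 17 18

Derivation:
Bit 0: prefix='0' (no match yet)
Bit 1: prefix='01' -> emit 'b', reset
Bit 2: prefix='0' (no match yet)
Bit 3: prefix='01' -> emit 'b', reset
Bit 4: prefix='0' (no match yet)
Bit 5: prefix='00' (no match yet)
Bit 6: prefix='001' -> emit 'o', reset
Bit 7: prefix='0' (no match yet)
Bit 8: prefix='00' (no match yet)
Bit 9: prefix='000' -> emit 'e', reset
Bit 10: prefix='0' (no match yet)
Bit 11: prefix='01' -> emit 'b', reset
Bit 12: prefix='0' (no match yet)
Bit 13: prefix='00' (no match yet)
Bit 14: prefix='001' -> emit 'o', reset
Bit 15: prefix='0' (no match yet)
Bit 16: prefix='01' -> emit 'b', reset
Bit 17: prefix='1' -> emit 'h', reset
Bit 18: prefix='0' (no match yet)
Bit 19: prefix='00' (no match yet)
Bit 20: prefix='000' -> emit 'e', reset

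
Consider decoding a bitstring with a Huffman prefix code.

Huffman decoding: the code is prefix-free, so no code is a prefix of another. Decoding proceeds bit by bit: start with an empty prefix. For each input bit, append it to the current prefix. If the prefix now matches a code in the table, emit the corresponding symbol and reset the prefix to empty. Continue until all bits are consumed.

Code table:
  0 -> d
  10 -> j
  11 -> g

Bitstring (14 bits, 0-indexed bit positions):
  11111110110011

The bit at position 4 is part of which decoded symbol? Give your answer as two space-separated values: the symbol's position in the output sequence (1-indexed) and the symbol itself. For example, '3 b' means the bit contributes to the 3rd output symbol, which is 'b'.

Answer: 3 g

Derivation:
Bit 0: prefix='1' (no match yet)
Bit 1: prefix='11' -> emit 'g', reset
Bit 2: prefix='1' (no match yet)
Bit 3: prefix='11' -> emit 'g', reset
Bit 4: prefix='1' (no match yet)
Bit 5: prefix='11' -> emit 'g', reset
Bit 6: prefix='1' (no match yet)
Bit 7: prefix='10' -> emit 'j', reset
Bit 8: prefix='1' (no match yet)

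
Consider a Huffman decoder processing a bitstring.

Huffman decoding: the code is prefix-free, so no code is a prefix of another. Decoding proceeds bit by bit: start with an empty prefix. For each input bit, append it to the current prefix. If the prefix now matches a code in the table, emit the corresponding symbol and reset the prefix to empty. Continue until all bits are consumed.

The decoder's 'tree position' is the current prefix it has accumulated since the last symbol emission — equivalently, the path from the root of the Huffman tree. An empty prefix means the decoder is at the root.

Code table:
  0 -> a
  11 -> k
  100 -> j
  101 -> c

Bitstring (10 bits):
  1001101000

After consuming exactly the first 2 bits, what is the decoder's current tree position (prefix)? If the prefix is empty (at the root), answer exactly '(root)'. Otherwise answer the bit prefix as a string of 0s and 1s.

Bit 0: prefix='1' (no match yet)
Bit 1: prefix='10' (no match yet)

Answer: 10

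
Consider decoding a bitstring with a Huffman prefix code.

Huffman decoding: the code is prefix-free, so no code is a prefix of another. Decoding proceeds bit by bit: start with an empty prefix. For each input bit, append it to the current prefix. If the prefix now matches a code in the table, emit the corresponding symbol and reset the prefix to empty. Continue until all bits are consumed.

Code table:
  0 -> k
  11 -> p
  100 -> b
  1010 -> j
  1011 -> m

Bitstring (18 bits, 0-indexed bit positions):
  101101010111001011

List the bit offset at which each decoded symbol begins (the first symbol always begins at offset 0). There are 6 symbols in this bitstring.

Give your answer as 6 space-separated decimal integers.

Answer: 0 4 5 9 11 14

Derivation:
Bit 0: prefix='1' (no match yet)
Bit 1: prefix='10' (no match yet)
Bit 2: prefix='101' (no match yet)
Bit 3: prefix='1011' -> emit 'm', reset
Bit 4: prefix='0' -> emit 'k', reset
Bit 5: prefix='1' (no match yet)
Bit 6: prefix='10' (no match yet)
Bit 7: prefix='101' (no match yet)
Bit 8: prefix='1010' -> emit 'j', reset
Bit 9: prefix='1' (no match yet)
Bit 10: prefix='11' -> emit 'p', reset
Bit 11: prefix='1' (no match yet)
Bit 12: prefix='10' (no match yet)
Bit 13: prefix='100' -> emit 'b', reset
Bit 14: prefix='1' (no match yet)
Bit 15: prefix='10' (no match yet)
Bit 16: prefix='101' (no match yet)
Bit 17: prefix='1011' -> emit 'm', reset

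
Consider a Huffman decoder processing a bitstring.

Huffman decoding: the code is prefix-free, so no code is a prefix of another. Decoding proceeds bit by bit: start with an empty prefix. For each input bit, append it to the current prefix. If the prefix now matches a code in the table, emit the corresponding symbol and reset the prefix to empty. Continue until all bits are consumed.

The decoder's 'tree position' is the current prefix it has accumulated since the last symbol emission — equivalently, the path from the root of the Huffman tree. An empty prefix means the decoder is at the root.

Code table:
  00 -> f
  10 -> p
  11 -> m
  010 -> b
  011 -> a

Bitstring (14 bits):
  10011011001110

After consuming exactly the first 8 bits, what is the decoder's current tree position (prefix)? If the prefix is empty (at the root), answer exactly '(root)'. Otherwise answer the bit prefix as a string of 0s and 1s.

Answer: (root)

Derivation:
Bit 0: prefix='1' (no match yet)
Bit 1: prefix='10' -> emit 'p', reset
Bit 2: prefix='0' (no match yet)
Bit 3: prefix='01' (no match yet)
Bit 4: prefix='011' -> emit 'a', reset
Bit 5: prefix='0' (no match yet)
Bit 6: prefix='01' (no match yet)
Bit 7: prefix='011' -> emit 'a', reset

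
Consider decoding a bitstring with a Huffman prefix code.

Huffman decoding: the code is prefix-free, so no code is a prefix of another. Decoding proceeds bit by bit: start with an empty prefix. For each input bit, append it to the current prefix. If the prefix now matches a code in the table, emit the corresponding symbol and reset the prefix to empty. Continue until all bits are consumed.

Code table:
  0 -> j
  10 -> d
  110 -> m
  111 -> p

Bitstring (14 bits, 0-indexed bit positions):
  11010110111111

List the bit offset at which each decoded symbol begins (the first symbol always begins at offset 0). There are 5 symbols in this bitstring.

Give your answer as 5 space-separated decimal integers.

Answer: 0 3 5 8 11

Derivation:
Bit 0: prefix='1' (no match yet)
Bit 1: prefix='11' (no match yet)
Bit 2: prefix='110' -> emit 'm', reset
Bit 3: prefix='1' (no match yet)
Bit 4: prefix='10' -> emit 'd', reset
Bit 5: prefix='1' (no match yet)
Bit 6: prefix='11' (no match yet)
Bit 7: prefix='110' -> emit 'm', reset
Bit 8: prefix='1' (no match yet)
Bit 9: prefix='11' (no match yet)
Bit 10: prefix='111' -> emit 'p', reset
Bit 11: prefix='1' (no match yet)
Bit 12: prefix='11' (no match yet)
Bit 13: prefix='111' -> emit 'p', reset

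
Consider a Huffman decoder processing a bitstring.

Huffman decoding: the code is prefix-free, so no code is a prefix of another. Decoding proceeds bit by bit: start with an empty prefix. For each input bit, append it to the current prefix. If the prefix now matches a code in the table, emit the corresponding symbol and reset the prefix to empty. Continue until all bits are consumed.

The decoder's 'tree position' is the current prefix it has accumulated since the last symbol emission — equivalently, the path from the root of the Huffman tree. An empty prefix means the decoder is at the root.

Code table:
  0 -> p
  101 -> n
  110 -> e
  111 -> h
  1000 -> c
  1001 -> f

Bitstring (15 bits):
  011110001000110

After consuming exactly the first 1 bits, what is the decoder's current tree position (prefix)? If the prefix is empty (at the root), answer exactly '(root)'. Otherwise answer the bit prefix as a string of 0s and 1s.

Answer: (root)

Derivation:
Bit 0: prefix='0' -> emit 'p', reset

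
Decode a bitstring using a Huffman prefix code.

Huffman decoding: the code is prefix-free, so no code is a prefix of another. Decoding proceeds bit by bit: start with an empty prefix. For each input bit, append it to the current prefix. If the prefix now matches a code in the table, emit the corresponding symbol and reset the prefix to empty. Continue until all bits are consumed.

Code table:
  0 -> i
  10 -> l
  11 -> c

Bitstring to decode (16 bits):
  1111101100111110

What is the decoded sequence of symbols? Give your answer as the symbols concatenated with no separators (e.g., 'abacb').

Answer: cclciiccl

Derivation:
Bit 0: prefix='1' (no match yet)
Bit 1: prefix='11' -> emit 'c', reset
Bit 2: prefix='1' (no match yet)
Bit 3: prefix='11' -> emit 'c', reset
Bit 4: prefix='1' (no match yet)
Bit 5: prefix='10' -> emit 'l', reset
Bit 6: prefix='1' (no match yet)
Bit 7: prefix='11' -> emit 'c', reset
Bit 8: prefix='0' -> emit 'i', reset
Bit 9: prefix='0' -> emit 'i', reset
Bit 10: prefix='1' (no match yet)
Bit 11: prefix='11' -> emit 'c', reset
Bit 12: prefix='1' (no match yet)
Bit 13: prefix='11' -> emit 'c', reset
Bit 14: prefix='1' (no match yet)
Bit 15: prefix='10' -> emit 'l', reset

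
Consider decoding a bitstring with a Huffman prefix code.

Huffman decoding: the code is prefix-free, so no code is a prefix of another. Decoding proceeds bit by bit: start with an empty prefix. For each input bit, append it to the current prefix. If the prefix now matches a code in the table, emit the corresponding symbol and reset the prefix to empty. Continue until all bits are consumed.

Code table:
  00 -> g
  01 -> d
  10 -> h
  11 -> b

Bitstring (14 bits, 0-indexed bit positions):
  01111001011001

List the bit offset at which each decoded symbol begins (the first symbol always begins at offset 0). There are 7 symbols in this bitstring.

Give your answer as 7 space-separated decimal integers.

Answer: 0 2 4 6 8 10 12

Derivation:
Bit 0: prefix='0' (no match yet)
Bit 1: prefix='01' -> emit 'd', reset
Bit 2: prefix='1' (no match yet)
Bit 3: prefix='11' -> emit 'b', reset
Bit 4: prefix='1' (no match yet)
Bit 5: prefix='10' -> emit 'h', reset
Bit 6: prefix='0' (no match yet)
Bit 7: prefix='01' -> emit 'd', reset
Bit 8: prefix='0' (no match yet)
Bit 9: prefix='01' -> emit 'd', reset
Bit 10: prefix='1' (no match yet)
Bit 11: prefix='10' -> emit 'h', reset
Bit 12: prefix='0' (no match yet)
Bit 13: prefix='01' -> emit 'd', reset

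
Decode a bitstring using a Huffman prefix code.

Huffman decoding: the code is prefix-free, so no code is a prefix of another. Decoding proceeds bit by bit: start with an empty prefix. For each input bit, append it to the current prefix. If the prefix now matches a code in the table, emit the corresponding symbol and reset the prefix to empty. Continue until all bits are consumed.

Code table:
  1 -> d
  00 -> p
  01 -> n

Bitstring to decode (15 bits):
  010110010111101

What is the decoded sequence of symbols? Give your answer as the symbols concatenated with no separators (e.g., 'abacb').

Answer: nndpdndddn

Derivation:
Bit 0: prefix='0' (no match yet)
Bit 1: prefix='01' -> emit 'n', reset
Bit 2: prefix='0' (no match yet)
Bit 3: prefix='01' -> emit 'n', reset
Bit 4: prefix='1' -> emit 'd', reset
Bit 5: prefix='0' (no match yet)
Bit 6: prefix='00' -> emit 'p', reset
Bit 7: prefix='1' -> emit 'd', reset
Bit 8: prefix='0' (no match yet)
Bit 9: prefix='01' -> emit 'n', reset
Bit 10: prefix='1' -> emit 'd', reset
Bit 11: prefix='1' -> emit 'd', reset
Bit 12: prefix='1' -> emit 'd', reset
Bit 13: prefix='0' (no match yet)
Bit 14: prefix='01' -> emit 'n', reset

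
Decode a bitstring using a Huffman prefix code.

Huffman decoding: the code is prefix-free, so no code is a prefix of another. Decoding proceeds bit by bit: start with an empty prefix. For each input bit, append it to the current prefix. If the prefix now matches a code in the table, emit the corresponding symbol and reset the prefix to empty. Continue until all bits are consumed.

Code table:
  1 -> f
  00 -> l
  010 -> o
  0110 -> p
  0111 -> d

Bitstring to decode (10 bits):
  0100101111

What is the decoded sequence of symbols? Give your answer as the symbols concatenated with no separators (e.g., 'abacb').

Bit 0: prefix='0' (no match yet)
Bit 1: prefix='01' (no match yet)
Bit 2: prefix='010' -> emit 'o', reset
Bit 3: prefix='0' (no match yet)
Bit 4: prefix='01' (no match yet)
Bit 5: prefix='010' -> emit 'o', reset
Bit 6: prefix='1' -> emit 'f', reset
Bit 7: prefix='1' -> emit 'f', reset
Bit 8: prefix='1' -> emit 'f', reset
Bit 9: prefix='1' -> emit 'f', reset

Answer: ooffff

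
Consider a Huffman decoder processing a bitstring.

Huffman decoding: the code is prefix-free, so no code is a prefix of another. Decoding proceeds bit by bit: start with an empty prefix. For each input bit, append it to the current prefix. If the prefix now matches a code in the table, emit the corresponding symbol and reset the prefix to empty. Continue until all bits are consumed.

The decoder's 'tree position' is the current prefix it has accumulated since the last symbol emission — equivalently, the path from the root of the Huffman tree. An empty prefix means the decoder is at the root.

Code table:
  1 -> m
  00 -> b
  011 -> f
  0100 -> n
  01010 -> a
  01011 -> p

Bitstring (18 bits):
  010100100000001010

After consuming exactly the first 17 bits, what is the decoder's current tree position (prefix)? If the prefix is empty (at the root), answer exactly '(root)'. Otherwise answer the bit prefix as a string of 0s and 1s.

Answer: 0101

Derivation:
Bit 0: prefix='0' (no match yet)
Bit 1: prefix='01' (no match yet)
Bit 2: prefix='010' (no match yet)
Bit 3: prefix='0101' (no match yet)
Bit 4: prefix='01010' -> emit 'a', reset
Bit 5: prefix='0' (no match yet)
Bit 6: prefix='01' (no match yet)
Bit 7: prefix='010' (no match yet)
Bit 8: prefix='0100' -> emit 'n', reset
Bit 9: prefix='0' (no match yet)
Bit 10: prefix='00' -> emit 'b', reset
Bit 11: prefix='0' (no match yet)
Bit 12: prefix='00' -> emit 'b', reset
Bit 13: prefix='0' (no match yet)
Bit 14: prefix='01' (no match yet)
Bit 15: prefix='010' (no match yet)
Bit 16: prefix='0101' (no match yet)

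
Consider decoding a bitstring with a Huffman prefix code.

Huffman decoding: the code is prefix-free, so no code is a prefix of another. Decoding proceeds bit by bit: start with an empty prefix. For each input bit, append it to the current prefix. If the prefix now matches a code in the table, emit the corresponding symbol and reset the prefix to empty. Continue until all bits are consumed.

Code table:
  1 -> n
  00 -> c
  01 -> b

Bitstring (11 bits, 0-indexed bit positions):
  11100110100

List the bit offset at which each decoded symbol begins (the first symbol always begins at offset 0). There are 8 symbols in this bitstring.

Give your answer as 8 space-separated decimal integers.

Bit 0: prefix='1' -> emit 'n', reset
Bit 1: prefix='1' -> emit 'n', reset
Bit 2: prefix='1' -> emit 'n', reset
Bit 3: prefix='0' (no match yet)
Bit 4: prefix='00' -> emit 'c', reset
Bit 5: prefix='1' -> emit 'n', reset
Bit 6: prefix='1' -> emit 'n', reset
Bit 7: prefix='0' (no match yet)
Bit 8: prefix='01' -> emit 'b', reset
Bit 9: prefix='0' (no match yet)
Bit 10: prefix='00' -> emit 'c', reset

Answer: 0 1 2 3 5 6 7 9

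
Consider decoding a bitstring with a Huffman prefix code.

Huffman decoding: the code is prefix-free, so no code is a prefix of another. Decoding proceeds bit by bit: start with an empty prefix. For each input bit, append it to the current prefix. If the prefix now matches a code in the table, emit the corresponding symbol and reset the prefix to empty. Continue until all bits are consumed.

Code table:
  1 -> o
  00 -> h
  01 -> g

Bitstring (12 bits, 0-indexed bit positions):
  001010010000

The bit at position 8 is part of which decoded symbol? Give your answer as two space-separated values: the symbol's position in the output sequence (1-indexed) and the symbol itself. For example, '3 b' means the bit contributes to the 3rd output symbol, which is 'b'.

Answer: 6 h

Derivation:
Bit 0: prefix='0' (no match yet)
Bit 1: prefix='00' -> emit 'h', reset
Bit 2: prefix='1' -> emit 'o', reset
Bit 3: prefix='0' (no match yet)
Bit 4: prefix='01' -> emit 'g', reset
Bit 5: prefix='0' (no match yet)
Bit 6: prefix='00' -> emit 'h', reset
Bit 7: prefix='1' -> emit 'o', reset
Bit 8: prefix='0' (no match yet)
Bit 9: prefix='00' -> emit 'h', reset
Bit 10: prefix='0' (no match yet)
Bit 11: prefix='00' -> emit 'h', reset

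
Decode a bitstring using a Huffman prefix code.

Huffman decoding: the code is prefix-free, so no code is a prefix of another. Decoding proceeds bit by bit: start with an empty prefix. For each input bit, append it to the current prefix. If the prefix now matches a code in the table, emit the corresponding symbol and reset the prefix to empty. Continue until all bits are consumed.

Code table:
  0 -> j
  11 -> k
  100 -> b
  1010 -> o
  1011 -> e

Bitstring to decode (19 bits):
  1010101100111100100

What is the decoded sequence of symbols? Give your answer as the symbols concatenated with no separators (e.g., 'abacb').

Answer: oejjkkjjb

Derivation:
Bit 0: prefix='1' (no match yet)
Bit 1: prefix='10' (no match yet)
Bit 2: prefix='101' (no match yet)
Bit 3: prefix='1010' -> emit 'o', reset
Bit 4: prefix='1' (no match yet)
Bit 5: prefix='10' (no match yet)
Bit 6: prefix='101' (no match yet)
Bit 7: prefix='1011' -> emit 'e', reset
Bit 8: prefix='0' -> emit 'j', reset
Bit 9: prefix='0' -> emit 'j', reset
Bit 10: prefix='1' (no match yet)
Bit 11: prefix='11' -> emit 'k', reset
Bit 12: prefix='1' (no match yet)
Bit 13: prefix='11' -> emit 'k', reset
Bit 14: prefix='0' -> emit 'j', reset
Bit 15: prefix='0' -> emit 'j', reset
Bit 16: prefix='1' (no match yet)
Bit 17: prefix='10' (no match yet)
Bit 18: prefix='100' -> emit 'b', reset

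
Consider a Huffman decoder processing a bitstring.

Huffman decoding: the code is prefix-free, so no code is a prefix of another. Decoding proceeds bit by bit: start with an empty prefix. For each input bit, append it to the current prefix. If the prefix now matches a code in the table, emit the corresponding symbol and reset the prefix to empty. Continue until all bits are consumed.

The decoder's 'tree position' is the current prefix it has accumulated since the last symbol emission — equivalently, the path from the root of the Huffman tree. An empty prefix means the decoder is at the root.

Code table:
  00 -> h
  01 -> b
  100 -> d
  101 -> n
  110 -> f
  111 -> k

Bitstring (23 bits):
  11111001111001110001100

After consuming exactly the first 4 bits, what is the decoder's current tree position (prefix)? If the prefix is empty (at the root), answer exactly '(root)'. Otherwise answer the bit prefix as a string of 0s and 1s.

Bit 0: prefix='1' (no match yet)
Bit 1: prefix='11' (no match yet)
Bit 2: prefix='111' -> emit 'k', reset
Bit 3: prefix='1' (no match yet)

Answer: 1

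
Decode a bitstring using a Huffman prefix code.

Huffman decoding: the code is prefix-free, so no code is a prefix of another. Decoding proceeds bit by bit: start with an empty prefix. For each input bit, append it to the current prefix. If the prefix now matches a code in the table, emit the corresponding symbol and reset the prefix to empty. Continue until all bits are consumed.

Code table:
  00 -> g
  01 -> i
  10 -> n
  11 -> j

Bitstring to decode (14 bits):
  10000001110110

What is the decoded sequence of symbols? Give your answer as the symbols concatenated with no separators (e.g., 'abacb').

Answer: nggijin

Derivation:
Bit 0: prefix='1' (no match yet)
Bit 1: prefix='10' -> emit 'n', reset
Bit 2: prefix='0' (no match yet)
Bit 3: prefix='00' -> emit 'g', reset
Bit 4: prefix='0' (no match yet)
Bit 5: prefix='00' -> emit 'g', reset
Bit 6: prefix='0' (no match yet)
Bit 7: prefix='01' -> emit 'i', reset
Bit 8: prefix='1' (no match yet)
Bit 9: prefix='11' -> emit 'j', reset
Bit 10: prefix='0' (no match yet)
Bit 11: prefix='01' -> emit 'i', reset
Bit 12: prefix='1' (no match yet)
Bit 13: prefix='10' -> emit 'n', reset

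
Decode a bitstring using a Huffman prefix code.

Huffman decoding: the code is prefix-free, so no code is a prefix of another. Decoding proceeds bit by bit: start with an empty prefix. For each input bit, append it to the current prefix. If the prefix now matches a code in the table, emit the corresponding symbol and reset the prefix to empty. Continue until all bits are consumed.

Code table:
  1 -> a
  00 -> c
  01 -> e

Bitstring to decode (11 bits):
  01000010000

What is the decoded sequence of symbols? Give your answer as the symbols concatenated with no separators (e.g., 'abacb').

Bit 0: prefix='0' (no match yet)
Bit 1: prefix='01' -> emit 'e', reset
Bit 2: prefix='0' (no match yet)
Bit 3: prefix='00' -> emit 'c', reset
Bit 4: prefix='0' (no match yet)
Bit 5: prefix='00' -> emit 'c', reset
Bit 6: prefix='1' -> emit 'a', reset
Bit 7: prefix='0' (no match yet)
Bit 8: prefix='00' -> emit 'c', reset
Bit 9: prefix='0' (no match yet)
Bit 10: prefix='00' -> emit 'c', reset

Answer: eccacc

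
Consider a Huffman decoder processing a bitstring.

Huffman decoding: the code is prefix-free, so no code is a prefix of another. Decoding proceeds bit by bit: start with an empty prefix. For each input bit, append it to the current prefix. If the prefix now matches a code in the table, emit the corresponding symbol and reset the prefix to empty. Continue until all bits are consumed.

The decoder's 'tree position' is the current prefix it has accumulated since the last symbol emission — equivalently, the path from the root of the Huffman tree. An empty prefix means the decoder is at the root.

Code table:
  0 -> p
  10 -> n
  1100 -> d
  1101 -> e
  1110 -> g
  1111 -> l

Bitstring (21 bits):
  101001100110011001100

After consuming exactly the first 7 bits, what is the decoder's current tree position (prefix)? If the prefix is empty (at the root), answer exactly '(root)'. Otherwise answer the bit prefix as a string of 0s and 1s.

Answer: 11

Derivation:
Bit 0: prefix='1' (no match yet)
Bit 1: prefix='10' -> emit 'n', reset
Bit 2: prefix='1' (no match yet)
Bit 3: prefix='10' -> emit 'n', reset
Bit 4: prefix='0' -> emit 'p', reset
Bit 5: prefix='1' (no match yet)
Bit 6: prefix='11' (no match yet)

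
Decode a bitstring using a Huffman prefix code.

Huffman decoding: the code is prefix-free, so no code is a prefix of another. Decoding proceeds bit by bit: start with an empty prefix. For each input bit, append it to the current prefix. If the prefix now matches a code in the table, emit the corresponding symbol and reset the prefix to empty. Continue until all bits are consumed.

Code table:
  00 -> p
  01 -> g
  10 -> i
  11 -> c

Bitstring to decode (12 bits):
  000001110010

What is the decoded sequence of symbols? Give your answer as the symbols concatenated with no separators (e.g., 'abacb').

Answer: ppgcpi

Derivation:
Bit 0: prefix='0' (no match yet)
Bit 1: prefix='00' -> emit 'p', reset
Bit 2: prefix='0' (no match yet)
Bit 3: prefix='00' -> emit 'p', reset
Bit 4: prefix='0' (no match yet)
Bit 5: prefix='01' -> emit 'g', reset
Bit 6: prefix='1' (no match yet)
Bit 7: prefix='11' -> emit 'c', reset
Bit 8: prefix='0' (no match yet)
Bit 9: prefix='00' -> emit 'p', reset
Bit 10: prefix='1' (no match yet)
Bit 11: prefix='10' -> emit 'i', reset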